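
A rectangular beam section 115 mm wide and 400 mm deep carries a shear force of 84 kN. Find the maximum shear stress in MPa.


A = b * h = 115 * 400 = 46000 mm^2
V = 84 kN = 84000.0 N
tau_max = 1.5 * V / A = 1.5 * 84000.0 / 46000
= 2.7391 MPa

2.7391 MPa


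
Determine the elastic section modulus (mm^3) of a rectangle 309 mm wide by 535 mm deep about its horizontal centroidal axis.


S = b * h^2 / 6
= 309 * 535^2 / 6
= 309 * 286225 / 6
= 14740587.5 mm^3

14740587.5 mm^3


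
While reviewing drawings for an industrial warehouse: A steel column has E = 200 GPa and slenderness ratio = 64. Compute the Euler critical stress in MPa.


sigma_cr = pi^2 * E / lambda^2
= 9.8696 * 200000.0 / 64^2
= 9.8696 * 200000.0 / 4096
= 481.9143 MPa

481.9143 MPa


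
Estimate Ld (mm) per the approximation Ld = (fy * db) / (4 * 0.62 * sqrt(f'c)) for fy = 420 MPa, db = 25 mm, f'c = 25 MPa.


Ld = (fy * db) / (4 * 0.62 * sqrt(f'c))
= (420 * 25) / (4 * 0.62 * sqrt(25))
= 10500 / 12.4
= 846.77 mm

846.77 mm


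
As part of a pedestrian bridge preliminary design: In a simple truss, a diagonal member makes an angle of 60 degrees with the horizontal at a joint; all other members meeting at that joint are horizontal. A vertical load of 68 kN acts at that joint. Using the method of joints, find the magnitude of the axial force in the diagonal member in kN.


At the joint, only the diagonal has a vertical component, so vertical equilibrium gives:
F * sin(60) = 68
F = 68 / sin(60)
= 68 / 0.866025
= 78.52 kN

78.52 kN


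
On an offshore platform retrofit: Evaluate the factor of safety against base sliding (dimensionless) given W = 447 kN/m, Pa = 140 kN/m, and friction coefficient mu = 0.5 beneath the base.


Resisting force = mu * W = 0.5 * 447 = 223.5 kN/m
FOS = Resisting / Driving = 223.5 / 140
= 1.5964 (dimensionless)

1.5964 (dimensionless)


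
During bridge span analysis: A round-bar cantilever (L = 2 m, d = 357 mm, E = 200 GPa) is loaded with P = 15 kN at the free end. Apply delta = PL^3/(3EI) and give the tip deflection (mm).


I = pi * d^4 / 64 = pi * 357^4 / 64 = 797338552.09 mm^4
L = 2000.0 mm, P = 15000.0 N, E = 200000.0 MPa
delta = P * L^3 / (3 * E * I)
= 15000.0 * 2000.0^3 / (3 * 200000.0 * 797338552.09)
= 0.2508 mm

0.2508 mm


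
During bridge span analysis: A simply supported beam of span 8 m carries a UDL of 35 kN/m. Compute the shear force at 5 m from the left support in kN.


R_A = w * L / 2 = 35 * 8 / 2 = 140.0 kN
V(x) = R_A - w * x = 140.0 - 35 * 5
= -35.0 kN

-35.0 kN


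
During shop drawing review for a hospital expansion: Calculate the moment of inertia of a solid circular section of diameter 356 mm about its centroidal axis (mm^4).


r = d / 2 = 356 / 2 = 178.0 mm
I = pi * r^4 / 4 = pi * 178.0^4 / 4
= 788442253.58 mm^4

788442253.58 mm^4


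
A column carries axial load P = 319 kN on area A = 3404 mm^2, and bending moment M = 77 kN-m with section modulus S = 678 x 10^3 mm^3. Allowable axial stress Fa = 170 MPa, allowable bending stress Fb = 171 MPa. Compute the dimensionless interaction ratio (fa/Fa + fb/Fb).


f_a = P / A = 319000.0 / 3404 = 93.7133 MPa
f_b = M / S = 77000000.0 / 678000.0 = 113.5693 MPa
Ratio = f_a / Fa + f_b / Fb
= 93.7133 / 170 + 113.5693 / 171
= 1.2154 (dimensionless)

1.2154 (dimensionless)


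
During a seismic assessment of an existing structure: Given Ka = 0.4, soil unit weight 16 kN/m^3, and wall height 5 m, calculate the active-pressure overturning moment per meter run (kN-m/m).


Pa = 0.5 * Ka * gamma * H^2
= 0.5 * 0.4 * 16 * 5^2
= 80.0 kN/m
Arm = H / 3 = 5 / 3 = 1.6667 m
Mo = Pa * arm = Pa * H / 3 = 80.0 * 5 / 3 = 133.3333 kN-m/m

133.3333 kN-m/m


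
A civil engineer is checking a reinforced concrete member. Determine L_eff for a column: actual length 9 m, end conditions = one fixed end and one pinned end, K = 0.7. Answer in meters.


L_eff = K * L
= 0.7 * 9
= 6.3 m

6.3 m


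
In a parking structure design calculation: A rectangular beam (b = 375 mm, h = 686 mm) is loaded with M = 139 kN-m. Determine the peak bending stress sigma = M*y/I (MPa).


I = b * h^3 / 12 = 375 * 686^3 / 12 = 10088401750.0 mm^4
y = h / 2 = 686 / 2 = 343.0 mm
M = 139 kN-m = 139000000.0 N-mm
sigma = M * y / I = 139000000.0 * 343.0 / 10088401750.0
= 4.73 MPa

4.73 MPa


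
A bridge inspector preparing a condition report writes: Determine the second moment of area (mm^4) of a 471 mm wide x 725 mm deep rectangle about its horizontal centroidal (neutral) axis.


I = b * h^3 / 12
= 471 * 725^3 / 12
= 471 * 381078125 / 12
= 14957316406.25 mm^4

14957316406.25 mm^4


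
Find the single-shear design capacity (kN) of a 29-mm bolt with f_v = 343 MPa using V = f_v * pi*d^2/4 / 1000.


A = pi * d^2 / 4 = pi * 29^2 / 4 = 660.5199 mm^2
V = f_v * A / 1000 = 343 * 660.5199 / 1000
= 226.5583 kN

226.5583 kN


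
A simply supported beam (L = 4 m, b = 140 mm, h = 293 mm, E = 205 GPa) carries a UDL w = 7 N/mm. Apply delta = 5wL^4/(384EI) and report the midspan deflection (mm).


I = 140 * 293^3 / 12 = 293460498.33 mm^4
L = 4000.0 mm, w = 7 N/mm, E = 205000.0 MPa
delta = 5 * w * L^4 / (384 * E * I)
= 5 * 7 * 4000.0^4 / (384 * 205000.0 * 293460498.33)
= 0.3879 mm

0.3879 mm


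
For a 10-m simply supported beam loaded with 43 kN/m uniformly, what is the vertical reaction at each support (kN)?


Total load = w * L = 43 * 10 = 430 kN
By symmetry, each reaction R = total / 2 = 430 / 2 = 215.0 kN

215.0 kN


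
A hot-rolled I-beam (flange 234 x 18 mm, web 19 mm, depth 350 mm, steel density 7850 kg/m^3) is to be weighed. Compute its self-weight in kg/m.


A_flanges = 2 * 234 * 18 = 8424 mm^2
A_web = (350 - 2 * 18) * 19 = 5966 mm^2
A_total = 8424 + 5966 = 14390 mm^2 = 0.014390 m^2
Weight = rho * A = 7850 * 0.014390 = 112.9615 kg/m

112.9615 kg/m


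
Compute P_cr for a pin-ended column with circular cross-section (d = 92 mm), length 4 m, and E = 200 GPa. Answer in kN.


I = pi * d^4 / 64 = 3516585.72 mm^4
L = 4000.0 mm
P_cr = pi^2 * E * I / L^2
= 9.8696 * 200000.0 * 3516585.72 / 4000.0^2
= 433841.37 N = 433.8414 kN

433.8414 kN


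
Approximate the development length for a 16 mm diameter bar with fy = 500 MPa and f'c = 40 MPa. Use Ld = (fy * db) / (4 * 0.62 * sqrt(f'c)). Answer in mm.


Ld = (fy * db) / (4 * 0.62 * sqrt(f'c))
= (500 * 16) / (4 * 0.62 * sqrt(40))
= 8000 / 15.6849
= 510.04 mm

510.04 mm


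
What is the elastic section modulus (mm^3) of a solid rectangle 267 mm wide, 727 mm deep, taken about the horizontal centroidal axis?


S = b * h^2 / 6
= 267 * 727^2 / 6
= 267 * 528529 / 6
= 23519540.5 mm^3

23519540.5 mm^3


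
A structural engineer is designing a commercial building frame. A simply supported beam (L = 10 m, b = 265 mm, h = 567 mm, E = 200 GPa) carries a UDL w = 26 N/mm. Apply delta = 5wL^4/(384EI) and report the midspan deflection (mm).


I = 265 * 567^3 / 12 = 4025444141.25 mm^4
L = 10000.0 mm, w = 26 N/mm, E = 200000.0 MPa
delta = 5 * w * L^4 / (384 * E * I)
= 5 * 26 * 10000.0^4 / (384 * 200000.0 * 4025444141.25)
= 4.205 mm

4.205 mm


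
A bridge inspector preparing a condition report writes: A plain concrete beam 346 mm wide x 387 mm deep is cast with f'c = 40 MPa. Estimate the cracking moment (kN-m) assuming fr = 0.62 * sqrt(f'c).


fr = 0.62 * sqrt(40) = 0.62 * 6.3246 = 3.9212 MPa
I = 346 * 387^3 / 12 = 1671197386.5 mm^4
y_t = 193.5 mm
M_cr = fr * I / y_t = 3.9212 * 1671197386.5 / 193.5 N-mm
= 33.8664 kN-m

33.8664 kN-m


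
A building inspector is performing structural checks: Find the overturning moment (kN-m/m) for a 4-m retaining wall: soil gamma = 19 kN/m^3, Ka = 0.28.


Pa = 0.5 * Ka * gamma * H^2
= 0.5 * 0.28 * 19 * 4^2
= 42.56 kN/m
Arm = H / 3 = 4 / 3 = 1.3333 m
Mo = Pa * arm = Pa * H / 3 = 42.56 * 4 / 3 = 56.7467 kN-m/m

56.7467 kN-m/m


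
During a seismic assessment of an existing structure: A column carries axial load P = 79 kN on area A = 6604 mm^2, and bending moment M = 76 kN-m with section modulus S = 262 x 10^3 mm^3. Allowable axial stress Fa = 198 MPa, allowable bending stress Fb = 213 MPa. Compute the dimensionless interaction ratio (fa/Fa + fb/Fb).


f_a = P / A = 79000.0 / 6604 = 11.9624 MPa
f_b = M / S = 76000000.0 / 262000.0 = 290.0763 MPa
Ratio = f_a / Fa + f_b / Fb
= 11.9624 / 198 + 290.0763 / 213
= 1.4223 (dimensionless)

1.4223 (dimensionless)


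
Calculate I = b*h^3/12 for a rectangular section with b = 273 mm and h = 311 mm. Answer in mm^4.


I = b * h^3 / 12
= 273 * 311^3 / 12
= 273 * 30080231 / 12
= 684325255.25 mm^4

684325255.25 mm^4


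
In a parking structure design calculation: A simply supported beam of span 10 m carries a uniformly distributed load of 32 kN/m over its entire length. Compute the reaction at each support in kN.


Total load = w * L = 32 * 10 = 320 kN
By symmetry, each reaction R = total / 2 = 320 / 2 = 160.0 kN

160.0 kN


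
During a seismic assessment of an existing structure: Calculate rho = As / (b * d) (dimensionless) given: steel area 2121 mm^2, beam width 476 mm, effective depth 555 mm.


rho = As / (b * d)
= 2121 / (476 * 555)
= 2121 / 264180
= 0.008029 (dimensionless)

0.008029 (dimensionless)


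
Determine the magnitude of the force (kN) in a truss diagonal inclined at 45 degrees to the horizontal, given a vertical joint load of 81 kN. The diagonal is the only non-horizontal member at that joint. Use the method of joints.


At the joint, only the diagonal has a vertical component, so vertical equilibrium gives:
F * sin(45) = 81
F = 81 / sin(45)
= 81 / 0.707107
= 114.55 kN

114.55 kN


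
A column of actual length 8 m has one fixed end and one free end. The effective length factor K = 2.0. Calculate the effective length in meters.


L_eff = K * L
= 2.0 * 8
= 16.0 m

16.0 m


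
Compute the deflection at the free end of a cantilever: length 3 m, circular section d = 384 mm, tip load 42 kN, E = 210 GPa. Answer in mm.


I = pi * d^4 / 64 = pi * 384^4 / 64 = 1067320365.3 mm^4
L = 3000.0 mm, P = 42000.0 N, E = 210000.0 MPa
delta = P * L^3 / (3 * E * I)
= 42000.0 * 3000.0^3 / (3 * 210000.0 * 1067320365.3)
= 1.6865 mm

1.6865 mm


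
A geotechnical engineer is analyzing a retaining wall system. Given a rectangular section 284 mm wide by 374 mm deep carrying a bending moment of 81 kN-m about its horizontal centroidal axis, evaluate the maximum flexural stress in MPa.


I = b * h^3 / 12 = 284 * 374^3 / 12 = 1238089101.33 mm^4
y = h / 2 = 374 / 2 = 187.0 mm
M = 81 kN-m = 81000000.0 N-mm
sigma = M * y / I = 81000000.0 * 187.0 / 1238089101.33
= 12.23 MPa

12.23 MPa


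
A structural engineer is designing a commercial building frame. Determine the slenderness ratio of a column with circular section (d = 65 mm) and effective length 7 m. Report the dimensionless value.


Radius of gyration r = d / 4 = 65 / 4 = 16.25 mm
L_eff = 7000.0 mm
Slenderness ratio = L / r = 7000.0 / 16.25 = 430.77 (dimensionless)

430.77 (dimensionless)


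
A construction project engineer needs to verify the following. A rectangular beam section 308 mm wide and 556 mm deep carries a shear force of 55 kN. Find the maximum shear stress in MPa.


A = b * h = 308 * 556 = 171248 mm^2
V = 55 kN = 55000.0 N
tau_max = 1.5 * V / A = 1.5 * 55000.0 / 171248
= 0.4818 MPa

0.4818 MPa


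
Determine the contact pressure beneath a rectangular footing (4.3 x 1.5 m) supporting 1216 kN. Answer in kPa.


A = 4.3 * 1.5 = 6.45 m^2
q = P / A = 1216 / 6.45
= 188.5271 kPa

188.5271 kPa


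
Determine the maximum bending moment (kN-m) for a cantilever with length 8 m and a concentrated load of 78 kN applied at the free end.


For a cantilever with a point load at the free end:
M_max = P * L = 78 * 8 = 624 kN-m

624 kN-m


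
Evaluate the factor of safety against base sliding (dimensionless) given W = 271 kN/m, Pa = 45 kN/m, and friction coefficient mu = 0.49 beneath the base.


Resisting force = mu * W = 0.49 * 271 = 132.79 kN/m
FOS = Resisting / Driving = 132.79 / 45
= 2.9509 (dimensionless)

2.9509 (dimensionless)


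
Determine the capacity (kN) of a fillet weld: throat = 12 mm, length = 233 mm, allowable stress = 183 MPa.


Strength = throat * length * allowable stress
= 12 * 233 * 183 N
= 511668 N
= 511.67 kN

511.67 kN


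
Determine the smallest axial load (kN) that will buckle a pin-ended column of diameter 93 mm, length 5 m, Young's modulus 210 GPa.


I = pi * d^4 / 64 = 3671991.72 mm^4
L = 5000.0 mm
P_cr = pi^2 * E * I / L^2
= 9.8696 * 210000.0 * 3671991.72 / 5000.0^2
= 304425.29 N = 304.4253 kN

304.4253 kN


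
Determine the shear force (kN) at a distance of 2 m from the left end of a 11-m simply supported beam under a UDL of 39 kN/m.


R_A = w * L / 2 = 39 * 11 / 2 = 214.5 kN
V(x) = R_A - w * x = 214.5 - 39 * 2
= 136.5 kN

136.5 kN


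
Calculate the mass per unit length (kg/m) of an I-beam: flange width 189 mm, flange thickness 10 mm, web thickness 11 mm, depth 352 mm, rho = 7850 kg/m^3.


A_flanges = 2 * 189 * 10 = 3780 mm^2
A_web = (352 - 2 * 10) * 11 = 3652 mm^2
A_total = 3780 + 3652 = 7432 mm^2 = 0.007432 m^2
Weight = rho * A = 7850 * 0.007432 = 58.3412 kg/m

58.3412 kg/m


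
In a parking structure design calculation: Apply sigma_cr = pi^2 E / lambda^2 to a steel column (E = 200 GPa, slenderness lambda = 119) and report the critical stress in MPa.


sigma_cr = pi^2 * E / lambda^2
= 9.8696 * 200000.0 / 119^2
= 9.8696 * 200000.0 / 14161
= 139.3913 MPa

139.3913 MPa


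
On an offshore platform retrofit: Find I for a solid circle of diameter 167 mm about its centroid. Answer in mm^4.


r = d / 2 = 167 / 2 = 83.5 mm
I = pi * r^4 / 4 = pi * 83.5^4 / 4
= 38179987.63 mm^4

38179987.63 mm^4


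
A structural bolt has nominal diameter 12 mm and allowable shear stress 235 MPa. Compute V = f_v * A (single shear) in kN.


A = pi * d^2 / 4 = pi * 12^2 / 4 = 113.0973 mm^2
V = f_v * A / 1000 = 235 * 113.0973 / 1000
= 26.5779 kN

26.5779 kN


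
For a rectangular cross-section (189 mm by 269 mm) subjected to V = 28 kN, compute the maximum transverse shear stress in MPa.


A = b * h = 189 * 269 = 50841 mm^2
V = 28 kN = 28000.0 N
tau_max = 1.5 * V / A = 1.5 * 28000.0 / 50841
= 0.8261 MPa

0.8261 MPa


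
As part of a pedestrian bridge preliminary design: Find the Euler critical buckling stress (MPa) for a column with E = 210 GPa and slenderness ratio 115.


sigma_cr = pi^2 * E / lambda^2
= 9.8696 * 210000.0 / 115^2
= 9.8696 * 210000.0 / 13225
= 156.7196 MPa

156.7196 MPa


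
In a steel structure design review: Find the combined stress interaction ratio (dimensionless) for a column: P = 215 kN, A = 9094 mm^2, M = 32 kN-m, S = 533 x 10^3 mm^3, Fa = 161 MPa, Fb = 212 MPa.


f_a = P / A = 215000.0 / 9094 = 23.642 MPa
f_b = M / S = 32000000.0 / 533000.0 = 60.0375 MPa
Ratio = f_a / Fa + f_b / Fb
= 23.642 / 161 + 60.0375 / 212
= 0.43 (dimensionless)

0.43 (dimensionless)


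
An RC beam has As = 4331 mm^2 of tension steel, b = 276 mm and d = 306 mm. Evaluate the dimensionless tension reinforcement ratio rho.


rho = As / (b * d)
= 4331 / (276 * 306)
= 4331 / 84456
= 0.051281 (dimensionless)

0.051281 (dimensionless)


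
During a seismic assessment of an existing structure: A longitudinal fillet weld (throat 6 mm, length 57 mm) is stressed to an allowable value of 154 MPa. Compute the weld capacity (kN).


Strength = throat * length * allowable stress
= 6 * 57 * 154 N
= 52668 N
= 52.67 kN

52.67 kN


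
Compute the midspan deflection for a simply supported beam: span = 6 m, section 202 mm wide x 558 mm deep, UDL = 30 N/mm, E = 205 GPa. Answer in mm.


I = 202 * 558^3 / 12 = 2924642052.0 mm^4
L = 6000.0 mm, w = 30 N/mm, E = 205000.0 MPa
delta = 5 * w * L^4 / (384 * E * I)
= 5 * 30 * 6000.0^4 / (384 * 205000.0 * 2924642052.0)
= 0.8444 mm

0.8444 mm


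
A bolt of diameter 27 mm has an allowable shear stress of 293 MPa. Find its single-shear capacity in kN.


A = pi * d^2 / 4 = pi * 27^2 / 4 = 572.5553 mm^2
V = f_v * A / 1000 = 293 * 572.5553 / 1000
= 167.7587 kN

167.7587 kN


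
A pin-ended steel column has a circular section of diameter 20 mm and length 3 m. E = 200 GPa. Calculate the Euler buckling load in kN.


I = pi * d^4 / 64 = 7853.98 mm^4
L = 3000.0 mm
P_cr = pi^2 * E * I / L^2
= 9.8696 * 200000.0 * 7853.98 / 3000.0^2
= 1722.57 N = 1.7226 kN

1.7226 kN


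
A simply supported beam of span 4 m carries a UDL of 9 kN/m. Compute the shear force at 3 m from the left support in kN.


R_A = w * L / 2 = 9 * 4 / 2 = 18.0 kN
V(x) = R_A - w * x = 18.0 - 9 * 3
= -9.0 kN

-9.0 kN


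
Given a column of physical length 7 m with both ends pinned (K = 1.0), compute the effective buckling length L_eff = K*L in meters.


L_eff = K * L
= 1.0 * 7
= 7.0 m

7.0 m


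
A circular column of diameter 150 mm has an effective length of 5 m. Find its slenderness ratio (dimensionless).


Radius of gyration r = d / 4 = 150 / 4 = 37.5 mm
L_eff = 5000.0 mm
Slenderness ratio = L / r = 5000.0 / 37.5 = 133.33 (dimensionless)

133.33 (dimensionless)


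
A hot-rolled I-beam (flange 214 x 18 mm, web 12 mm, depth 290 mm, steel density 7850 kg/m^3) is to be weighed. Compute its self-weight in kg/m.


A_flanges = 2 * 214 * 18 = 7704 mm^2
A_web = (290 - 2 * 18) * 12 = 3048 mm^2
A_total = 7704 + 3048 = 10752 mm^2 = 0.010752 m^2
Weight = rho * A = 7850 * 0.010752 = 84.4032 kg/m

84.4032 kg/m


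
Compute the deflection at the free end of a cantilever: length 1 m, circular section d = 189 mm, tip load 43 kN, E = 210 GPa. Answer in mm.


I = pi * d^4 / 64 = pi * 189^4 / 64 = 62635004.85 mm^4
L = 1000.0 mm, P = 43000.0 N, E = 210000.0 MPa
delta = P * L^3 / (3 * E * I)
= 43000.0 * 1000.0^3 / (3 * 210000.0 * 62635004.85)
= 1.0897 mm

1.0897 mm


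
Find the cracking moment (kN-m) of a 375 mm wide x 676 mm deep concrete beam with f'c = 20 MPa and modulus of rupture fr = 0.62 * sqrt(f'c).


fr = 0.62 * sqrt(20) = 0.62 * 4.4721 = 2.7727 MPa
I = 375 * 676^3 / 12 = 9653618000.0 mm^4
y_t = 338.0 mm
M_cr = fr * I / y_t = 2.7727 * 9653618000.0 / 338.0 N-mm
= 79.1918 kN-m

79.1918 kN-m


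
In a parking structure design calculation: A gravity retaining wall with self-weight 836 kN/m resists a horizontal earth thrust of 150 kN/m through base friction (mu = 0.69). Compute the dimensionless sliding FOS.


Resisting force = mu * W = 0.69 * 836 = 576.84 kN/m
FOS = Resisting / Driving = 576.84 / 150
= 3.8456 (dimensionless)

3.8456 (dimensionless)


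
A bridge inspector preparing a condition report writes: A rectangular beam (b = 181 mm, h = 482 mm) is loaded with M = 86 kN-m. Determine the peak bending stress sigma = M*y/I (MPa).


I = b * h^3 / 12 = 181 * 482^3 / 12 = 1689034200.67 mm^4
y = h / 2 = 482 / 2 = 241.0 mm
M = 86 kN-m = 86000000.0 N-mm
sigma = M * y / I = 86000000.0 * 241.0 / 1689034200.67
= 12.27 MPa

12.27 MPa


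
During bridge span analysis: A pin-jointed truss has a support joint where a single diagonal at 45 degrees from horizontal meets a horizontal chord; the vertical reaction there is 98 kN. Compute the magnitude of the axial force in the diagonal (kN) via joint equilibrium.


At the joint, only the diagonal has a vertical component, so vertical equilibrium gives:
F * sin(45) = 98
F = 98 / sin(45)
= 98 / 0.707107
= 138.59 kN

138.59 kN


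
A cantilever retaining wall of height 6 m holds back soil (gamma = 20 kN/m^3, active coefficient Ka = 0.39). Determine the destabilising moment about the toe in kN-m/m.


Pa = 0.5 * Ka * gamma * H^2
= 0.5 * 0.39 * 20 * 6^2
= 140.4 kN/m
Arm = H / 3 = 6 / 3 = 2.0 m
Mo = Pa * arm = Pa * H / 3 = 140.4 * 6 / 3 = 280.8 kN-m/m

280.8 kN-m/m


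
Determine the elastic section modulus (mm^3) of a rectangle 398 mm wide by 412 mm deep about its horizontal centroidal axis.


S = b * h^2 / 6
= 398 * 412^2 / 6
= 398 * 169744 / 6
= 11259685.33 mm^3

11259685.33 mm^3


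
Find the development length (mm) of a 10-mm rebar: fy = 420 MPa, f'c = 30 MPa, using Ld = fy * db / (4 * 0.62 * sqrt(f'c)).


Ld = (fy * db) / (4 * 0.62 * sqrt(f'c))
= (420 * 10) / (4 * 0.62 * sqrt(30))
= 4200 / 13.5835
= 309.2 mm

309.2 mm


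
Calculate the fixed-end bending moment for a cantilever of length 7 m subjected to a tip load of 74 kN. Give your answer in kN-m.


For a cantilever with a point load at the free end:
M_max = P * L = 74 * 7 = 518 kN-m

518 kN-m


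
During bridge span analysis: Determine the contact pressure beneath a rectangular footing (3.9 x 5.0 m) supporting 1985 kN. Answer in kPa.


A = 3.9 * 5.0 = 19.5 m^2
q = P / A = 1985 / 19.5
= 101.7949 kPa

101.7949 kPa


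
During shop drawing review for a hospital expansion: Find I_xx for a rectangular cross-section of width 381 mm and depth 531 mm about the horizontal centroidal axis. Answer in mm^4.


I = b * h^3 / 12
= 381 * 531^3 / 12
= 381 * 149721291 / 12
= 4753650989.25 mm^4

4753650989.25 mm^4


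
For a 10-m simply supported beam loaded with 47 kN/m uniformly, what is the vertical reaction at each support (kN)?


Total load = w * L = 47 * 10 = 470 kN
By symmetry, each reaction R = total / 2 = 470 / 2 = 235.0 kN

235.0 kN


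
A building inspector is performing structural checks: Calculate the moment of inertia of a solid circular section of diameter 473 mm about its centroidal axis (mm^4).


r = d / 2 = 473 / 2 = 236.5 mm
I = pi * r^4 / 4 = pi * 236.5^4 / 4
= 2457052644.18 mm^4

2457052644.18 mm^4


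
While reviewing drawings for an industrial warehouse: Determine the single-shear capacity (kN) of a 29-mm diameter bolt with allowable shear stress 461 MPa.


A = pi * d^2 / 4 = pi * 29^2 / 4 = 660.5199 mm^2
V = f_v * A / 1000 = 461 * 660.5199 / 1000
= 304.4997 kN

304.4997 kN


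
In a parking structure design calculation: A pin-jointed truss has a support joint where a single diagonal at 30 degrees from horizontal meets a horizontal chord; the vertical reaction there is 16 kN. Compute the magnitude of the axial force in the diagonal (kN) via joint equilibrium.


At the joint, only the diagonal has a vertical component, so vertical equilibrium gives:
F * sin(30) = 16
F = 16 / sin(30)
= 16 / 0.5
= 32.0 kN

32.0 kN


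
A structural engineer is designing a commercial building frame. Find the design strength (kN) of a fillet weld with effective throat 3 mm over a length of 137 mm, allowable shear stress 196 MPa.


Strength = throat * length * allowable stress
= 3 * 137 * 196 N
= 80556 N
= 80.56 kN

80.56 kN


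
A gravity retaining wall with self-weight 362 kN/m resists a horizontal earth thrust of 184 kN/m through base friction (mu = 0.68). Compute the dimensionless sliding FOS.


Resisting force = mu * W = 0.68 * 362 = 246.16 kN/m
FOS = Resisting / Driving = 246.16 / 184
= 1.3378 (dimensionless)

1.3378 (dimensionless)


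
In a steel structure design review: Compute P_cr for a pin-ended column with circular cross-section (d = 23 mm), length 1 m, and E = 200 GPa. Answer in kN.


I = pi * d^4 / 64 = 13736.66 mm^4
L = 1000.0 mm
P_cr = pi^2 * E * I / L^2
= 9.8696 * 200000.0 * 13736.66 / 1000.0^2
= 27115.09 N = 27.1151 kN

27.1151 kN


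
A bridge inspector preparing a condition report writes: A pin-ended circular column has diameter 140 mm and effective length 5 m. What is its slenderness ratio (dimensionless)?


Radius of gyration r = d / 4 = 140 / 4 = 35.0 mm
L_eff = 5000.0 mm
Slenderness ratio = L / r = 5000.0 / 35.0 = 142.86 (dimensionless)

142.86 (dimensionless)


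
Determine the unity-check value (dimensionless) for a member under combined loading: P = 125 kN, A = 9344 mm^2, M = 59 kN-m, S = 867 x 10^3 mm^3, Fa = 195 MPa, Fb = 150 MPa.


f_a = P / A = 125000.0 / 9344 = 13.3776 MPa
f_b = M / S = 59000000.0 / 867000.0 = 68.0507 MPa
Ratio = f_a / Fa + f_b / Fb
= 13.3776 / 195 + 68.0507 / 150
= 0.5223 (dimensionless)

0.5223 (dimensionless)


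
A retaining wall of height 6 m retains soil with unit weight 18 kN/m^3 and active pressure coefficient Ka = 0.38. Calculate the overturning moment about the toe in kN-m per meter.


Pa = 0.5 * Ka * gamma * H^2
= 0.5 * 0.38 * 18 * 6^2
= 123.12 kN/m
Arm = H / 3 = 6 / 3 = 2.0 m
Mo = Pa * arm = Pa * H / 3 = 123.12 * 6 / 3 = 246.24 kN-m/m

246.24 kN-m/m


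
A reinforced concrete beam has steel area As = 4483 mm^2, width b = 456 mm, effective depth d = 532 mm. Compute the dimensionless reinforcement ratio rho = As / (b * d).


rho = As / (b * d)
= 4483 / (456 * 532)
= 4483 / 242592
= 0.01848 (dimensionless)

0.01848 (dimensionless)


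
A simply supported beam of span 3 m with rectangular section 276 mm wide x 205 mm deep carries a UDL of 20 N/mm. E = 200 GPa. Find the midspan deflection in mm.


I = 276 * 205^3 / 12 = 198147875.0 mm^4
L = 3000.0 mm, w = 20 N/mm, E = 200000.0 MPa
delta = 5 * w * L^4 / (384 * E * I)
= 5 * 20 * 3000.0^4 / (384 * 200000.0 * 198147875.0)
= 0.5323 mm

0.5323 mm


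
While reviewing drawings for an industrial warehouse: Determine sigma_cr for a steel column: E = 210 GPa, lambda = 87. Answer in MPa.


sigma_cr = pi^2 * E / lambda^2
= 9.8696 * 210000.0 / 87^2
= 9.8696 * 210000.0 / 7569
= 273.8297 MPa

273.8297 MPa


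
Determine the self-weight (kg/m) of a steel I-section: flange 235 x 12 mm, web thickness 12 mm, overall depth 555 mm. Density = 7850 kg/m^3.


A_flanges = 2 * 235 * 12 = 5640 mm^2
A_web = (555 - 2 * 12) * 12 = 6372 mm^2
A_total = 5640 + 6372 = 12012 mm^2 = 0.012012 m^2
Weight = rho * A = 7850 * 0.012012 = 94.2942 kg/m

94.2942 kg/m


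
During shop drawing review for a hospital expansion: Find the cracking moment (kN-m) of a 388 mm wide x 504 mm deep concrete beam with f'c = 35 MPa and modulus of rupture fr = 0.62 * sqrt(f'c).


fr = 0.62 * sqrt(35) = 0.62 * 5.9161 = 3.668 MPa
I = 388 * 504^3 / 12 = 4139444736.0 mm^4
y_t = 252.0 mm
M_cr = fr * I / y_t = 3.668 * 4139444736.0 / 252.0 N-mm
= 60.2514 kN-m

60.2514 kN-m


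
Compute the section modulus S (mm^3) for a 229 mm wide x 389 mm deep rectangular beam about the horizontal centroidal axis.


S = b * h^2 / 6
= 229 * 389^2 / 6
= 229 * 151321 / 6
= 5775418.17 mm^3

5775418.17 mm^3


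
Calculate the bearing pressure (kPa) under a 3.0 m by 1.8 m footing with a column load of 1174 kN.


A = 3.0 * 1.8 = 5.4 m^2
q = P / A = 1174 / 5.4
= 217.4074 kPa

217.4074 kPa


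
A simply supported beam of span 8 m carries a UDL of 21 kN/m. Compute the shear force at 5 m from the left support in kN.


R_A = w * L / 2 = 21 * 8 / 2 = 84.0 kN
V(x) = R_A - w * x = 84.0 - 21 * 5
= -21.0 kN

-21.0 kN


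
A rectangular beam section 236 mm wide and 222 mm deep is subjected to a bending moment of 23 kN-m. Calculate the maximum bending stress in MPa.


I = b * h^3 / 12 = 236 * 222^3 / 12 = 215173944.0 mm^4
y = h / 2 = 222 / 2 = 111.0 mm
M = 23 kN-m = 23000000.0 N-mm
sigma = M * y / I = 23000000.0 * 111.0 / 215173944.0
= 11.86 MPa

11.86 MPa


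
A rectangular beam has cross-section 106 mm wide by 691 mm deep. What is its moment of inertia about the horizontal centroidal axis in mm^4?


I = b * h^3 / 12
= 106 * 691^3 / 12
= 106 * 329939371 / 12
= 2914464443.83 mm^4

2914464443.83 mm^4


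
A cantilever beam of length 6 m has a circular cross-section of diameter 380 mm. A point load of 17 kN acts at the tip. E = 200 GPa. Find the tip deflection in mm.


I = pi * d^4 / 64 = pi * 380^4 / 64 = 1023538740.52 mm^4
L = 6000.0 mm, P = 17000.0 N, E = 200000.0 MPa
delta = P * L^3 / (3 * E * I)
= 17000.0 * 6000.0^3 / (3 * 200000.0 * 1023538740.52)
= 5.9793 mm

5.9793 mm


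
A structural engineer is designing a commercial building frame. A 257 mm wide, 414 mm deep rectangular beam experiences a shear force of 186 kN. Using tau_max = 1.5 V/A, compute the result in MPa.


A = b * h = 257 * 414 = 106398 mm^2
V = 186 kN = 186000.0 N
tau_max = 1.5 * V / A = 1.5 * 186000.0 / 106398
= 2.6222 MPa

2.6222 MPa


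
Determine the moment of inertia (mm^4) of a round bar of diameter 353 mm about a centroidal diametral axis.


r = d / 2 = 353 / 2 = 176.5 mm
I = pi * r^4 / 4 = pi * 176.5^4 / 4
= 762199606.57 mm^4

762199606.57 mm^4


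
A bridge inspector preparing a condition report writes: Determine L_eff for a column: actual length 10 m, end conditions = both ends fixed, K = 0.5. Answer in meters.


L_eff = K * L
= 0.5 * 10
= 5.0 m

5.0 m


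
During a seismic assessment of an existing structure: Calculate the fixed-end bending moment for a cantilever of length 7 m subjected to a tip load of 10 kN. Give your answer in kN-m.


For a cantilever with a point load at the free end:
M_max = P * L = 10 * 7 = 70 kN-m

70 kN-m


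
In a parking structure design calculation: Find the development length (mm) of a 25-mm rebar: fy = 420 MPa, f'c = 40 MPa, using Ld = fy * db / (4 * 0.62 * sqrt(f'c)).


Ld = (fy * db) / (4 * 0.62 * sqrt(f'c))
= (420 * 25) / (4 * 0.62 * sqrt(40))
= 10500 / 15.6849
= 669.43 mm

669.43 mm


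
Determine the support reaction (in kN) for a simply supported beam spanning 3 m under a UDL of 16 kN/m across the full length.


Total load = w * L = 16 * 3 = 48 kN
By symmetry, each reaction R = total / 2 = 48 / 2 = 24.0 kN

24.0 kN


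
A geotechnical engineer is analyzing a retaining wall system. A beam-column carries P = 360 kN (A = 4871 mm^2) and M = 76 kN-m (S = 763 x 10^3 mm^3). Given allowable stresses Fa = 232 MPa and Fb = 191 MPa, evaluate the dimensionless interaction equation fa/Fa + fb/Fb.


f_a = P / A = 360000.0 / 4871 = 73.9068 MPa
f_b = M / S = 76000000.0 / 763000.0 = 99.6068 MPa
Ratio = f_a / Fa + f_b / Fb
= 73.9068 / 232 + 99.6068 / 191
= 0.8401 (dimensionless)

0.8401 (dimensionless)


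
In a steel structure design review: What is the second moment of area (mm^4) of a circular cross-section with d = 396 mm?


r = d / 2 = 396 / 2 = 198.0 mm
I = pi * r^4 / 4 = pi * 198.0^4 / 4
= 1207120547.23 mm^4

1207120547.23 mm^4


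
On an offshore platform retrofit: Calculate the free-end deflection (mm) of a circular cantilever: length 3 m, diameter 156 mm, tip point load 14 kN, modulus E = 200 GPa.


I = pi * d^4 / 64 = pi * 156^4 / 64 = 29071557.0 mm^4
L = 3000.0 mm, P = 14000.0 N, E = 200000.0 MPa
delta = P * L^3 / (3 * E * I)
= 14000.0 * 3000.0^3 / (3 * 200000.0 * 29071557.0)
= 21.6707 mm

21.6707 mm


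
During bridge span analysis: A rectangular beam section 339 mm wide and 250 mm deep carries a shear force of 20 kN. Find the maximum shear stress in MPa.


A = b * h = 339 * 250 = 84750 mm^2
V = 20 kN = 20000.0 N
tau_max = 1.5 * V / A = 1.5 * 20000.0 / 84750
= 0.354 MPa

0.354 MPa


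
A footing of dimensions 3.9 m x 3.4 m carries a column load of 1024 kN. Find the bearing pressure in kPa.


A = 3.9 * 3.4 = 13.26 m^2
q = P / A = 1024 / 13.26
= 77.2247 kPa

77.2247 kPa


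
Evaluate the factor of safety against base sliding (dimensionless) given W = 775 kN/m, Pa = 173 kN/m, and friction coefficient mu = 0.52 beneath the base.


Resisting force = mu * W = 0.52 * 775 = 403.0 kN/m
FOS = Resisting / Driving = 403.0 / 173
= 2.3295 (dimensionless)

2.3295 (dimensionless)


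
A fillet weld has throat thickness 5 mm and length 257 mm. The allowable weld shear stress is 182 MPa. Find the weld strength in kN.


Strength = throat * length * allowable stress
= 5 * 257 * 182 N
= 233870 N
= 233.87 kN

233.87 kN


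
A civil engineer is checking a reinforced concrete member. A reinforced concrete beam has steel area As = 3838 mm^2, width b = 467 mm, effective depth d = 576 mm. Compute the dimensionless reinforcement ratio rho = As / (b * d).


rho = As / (b * d)
= 3838 / (467 * 576)
= 3838 / 268992
= 0.014268 (dimensionless)

0.014268 (dimensionless)


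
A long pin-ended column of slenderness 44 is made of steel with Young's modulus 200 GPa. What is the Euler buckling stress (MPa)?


sigma_cr = pi^2 * E / lambda^2
= 9.8696 * 200000.0 / 44^2
= 9.8696 * 200000.0 / 1936
= 1019.5872 MPa

1019.5872 MPa


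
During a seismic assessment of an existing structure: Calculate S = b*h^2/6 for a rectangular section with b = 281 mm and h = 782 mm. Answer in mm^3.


S = b * h^2 / 6
= 281 * 782^2 / 6
= 281 * 611524 / 6
= 28639707.33 mm^3

28639707.33 mm^3


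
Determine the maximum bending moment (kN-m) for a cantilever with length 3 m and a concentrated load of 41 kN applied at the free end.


For a cantilever with a point load at the free end:
M_max = P * L = 41 * 3 = 123 kN-m

123 kN-m


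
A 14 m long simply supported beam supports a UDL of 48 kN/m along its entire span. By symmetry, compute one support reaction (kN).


Total load = w * L = 48 * 14 = 672 kN
By symmetry, each reaction R = total / 2 = 672 / 2 = 336.0 kN

336.0 kN


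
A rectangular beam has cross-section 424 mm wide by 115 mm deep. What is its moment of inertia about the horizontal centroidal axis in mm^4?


I = b * h^3 / 12
= 424 * 115^3 / 12
= 424 * 1520875 / 12
= 53737583.33 mm^4

53737583.33 mm^4


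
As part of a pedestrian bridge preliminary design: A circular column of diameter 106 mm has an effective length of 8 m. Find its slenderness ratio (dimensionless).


Radius of gyration r = d / 4 = 106 / 4 = 26.5 mm
L_eff = 8000.0 mm
Slenderness ratio = L / r = 8000.0 / 26.5 = 301.89 (dimensionless)

301.89 (dimensionless)


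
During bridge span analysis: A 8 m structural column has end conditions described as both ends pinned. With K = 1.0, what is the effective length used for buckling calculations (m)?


L_eff = K * L
= 1.0 * 8
= 8.0 m

8.0 m


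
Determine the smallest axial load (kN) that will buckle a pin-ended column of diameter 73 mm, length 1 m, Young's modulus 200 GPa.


I = pi * d^4 / 64 = 1393995.4 mm^4
L = 1000.0 mm
P_cr = pi^2 * E * I / L^2
= 9.8696 * 200000.0 * 1393995.4 / 1000.0^2
= 2751636.62 N = 2751.6366 kN

2751.6366 kN


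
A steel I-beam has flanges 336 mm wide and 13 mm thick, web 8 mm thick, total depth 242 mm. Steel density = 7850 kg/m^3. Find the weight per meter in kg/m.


A_flanges = 2 * 336 * 13 = 8736 mm^2
A_web = (242 - 2 * 13) * 8 = 1728 mm^2
A_total = 8736 + 1728 = 10464 mm^2 = 0.010464 m^2
Weight = rho * A = 7850 * 0.010464 = 82.1424 kg/m

82.1424 kg/m


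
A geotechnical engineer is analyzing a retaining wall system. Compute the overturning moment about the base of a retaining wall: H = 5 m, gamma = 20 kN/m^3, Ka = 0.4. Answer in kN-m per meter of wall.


Pa = 0.5 * Ka * gamma * H^2
= 0.5 * 0.4 * 20 * 5^2
= 100.0 kN/m
Arm = H / 3 = 5 / 3 = 1.6667 m
Mo = Pa * arm = Pa * H / 3 = 100.0 * 5 / 3 = 166.6667 kN-m/m

166.6667 kN-m/m


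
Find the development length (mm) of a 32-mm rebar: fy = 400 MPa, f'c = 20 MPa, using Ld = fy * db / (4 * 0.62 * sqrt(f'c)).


Ld = (fy * db) / (4 * 0.62 * sqrt(f'c))
= (400 * 32) / (4 * 0.62 * sqrt(20))
= 12800 / 11.0909
= 1154.1 mm

1154.1 mm


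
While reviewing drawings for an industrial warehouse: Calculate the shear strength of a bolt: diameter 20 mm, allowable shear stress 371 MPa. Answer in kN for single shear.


A = pi * d^2 / 4 = pi * 20^2 / 4 = 314.1593 mm^2
V = f_v * A / 1000 = 371 * 314.1593 / 1000
= 116.5531 kN

116.5531 kN


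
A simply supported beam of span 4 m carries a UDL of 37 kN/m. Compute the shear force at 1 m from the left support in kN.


R_A = w * L / 2 = 37 * 4 / 2 = 74.0 kN
V(x) = R_A - w * x = 74.0 - 37 * 1
= 37.0 kN

37.0 kN


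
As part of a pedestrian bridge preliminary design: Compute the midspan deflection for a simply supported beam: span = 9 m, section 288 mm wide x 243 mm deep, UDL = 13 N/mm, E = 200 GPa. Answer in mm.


I = 288 * 243^3 / 12 = 344373768.0 mm^4
L = 9000.0 mm, w = 13 N/mm, E = 200000.0 MPa
delta = 5 * w * L^4 / (384 * E * I)
= 5 * 13 * 9000.0^4 / (384 * 200000.0 * 344373768.0)
= 16.1247 mm

16.1247 mm


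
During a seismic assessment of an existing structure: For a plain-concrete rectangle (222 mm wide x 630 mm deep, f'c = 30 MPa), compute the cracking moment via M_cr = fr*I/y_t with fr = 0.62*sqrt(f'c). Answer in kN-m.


fr = 0.62 * sqrt(30) = 0.62 * 5.4772 = 3.3959 MPa
I = 222 * 630^3 / 12 = 4625869500.0 mm^4
y_t = 315.0 mm
M_cr = fr * I / y_t = 3.3959 * 4625869500.0 / 315.0 N-mm
= 49.8695 kN-m

49.8695 kN-m


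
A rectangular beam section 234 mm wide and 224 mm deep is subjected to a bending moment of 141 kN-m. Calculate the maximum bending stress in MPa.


I = b * h^3 / 12 = 234 * 224^3 / 12 = 219168768.0 mm^4
y = h / 2 = 224 / 2 = 112.0 mm
M = 141 kN-m = 141000000.0 N-mm
sigma = M * y / I = 141000000.0 * 112.0 / 219168768.0
= 72.05 MPa

72.05 MPa


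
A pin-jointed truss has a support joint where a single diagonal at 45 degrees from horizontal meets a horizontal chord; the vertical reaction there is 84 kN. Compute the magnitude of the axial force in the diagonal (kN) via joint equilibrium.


At the joint, only the diagonal has a vertical component, so vertical equilibrium gives:
F * sin(45) = 84
F = 84 / sin(45)
= 84 / 0.707107
= 118.79 kN

118.79 kN


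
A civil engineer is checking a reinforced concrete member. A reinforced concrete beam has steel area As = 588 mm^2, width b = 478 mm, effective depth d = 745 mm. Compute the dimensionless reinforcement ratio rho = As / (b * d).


rho = As / (b * d)
= 588 / (478 * 745)
= 588 / 356110
= 0.001651 (dimensionless)

0.001651 (dimensionless)


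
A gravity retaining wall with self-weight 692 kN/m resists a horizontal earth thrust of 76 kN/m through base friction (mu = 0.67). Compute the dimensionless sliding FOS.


Resisting force = mu * W = 0.67 * 692 = 463.64 kN/m
FOS = Resisting / Driving = 463.64 / 76
= 6.1005 (dimensionless)

6.1005 (dimensionless)


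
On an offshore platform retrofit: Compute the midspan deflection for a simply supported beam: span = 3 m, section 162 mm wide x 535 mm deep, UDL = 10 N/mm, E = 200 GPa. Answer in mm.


I = 162 * 535^3 / 12 = 2067260062.5 mm^4
L = 3000.0 mm, w = 10 N/mm, E = 200000.0 MPa
delta = 5 * w * L^4 / (384 * E * I)
= 5 * 10 * 3000.0^4 / (384 * 200000.0 * 2067260062.5)
= 0.0255 mm

0.0255 mm


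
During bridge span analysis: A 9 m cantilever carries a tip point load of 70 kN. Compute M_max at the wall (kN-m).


For a cantilever with a point load at the free end:
M_max = P * L = 70 * 9 = 630 kN-m

630 kN-m


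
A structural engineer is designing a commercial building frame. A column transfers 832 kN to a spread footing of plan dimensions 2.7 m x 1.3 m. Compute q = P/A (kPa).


A = 2.7 * 1.3 = 3.51 m^2
q = P / A = 832 / 3.51
= 237.037 kPa

237.037 kPa


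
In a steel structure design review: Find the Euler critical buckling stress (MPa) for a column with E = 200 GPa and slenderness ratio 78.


sigma_cr = pi^2 * E / lambda^2
= 9.8696 * 200000.0 / 78^2
= 9.8696 * 200000.0 / 6084
= 324.4446 MPa

324.4446 MPa


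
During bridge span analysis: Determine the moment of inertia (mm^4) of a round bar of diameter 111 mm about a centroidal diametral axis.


r = d / 2 = 111 / 2 = 55.5 mm
I = pi * r^4 / 4 = pi * 55.5^4 / 4
= 7451810.7 mm^4

7451810.7 mm^4


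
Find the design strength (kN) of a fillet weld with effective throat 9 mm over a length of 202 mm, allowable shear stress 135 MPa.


Strength = throat * length * allowable stress
= 9 * 202 * 135 N
= 245430 N
= 245.43 kN

245.43 kN


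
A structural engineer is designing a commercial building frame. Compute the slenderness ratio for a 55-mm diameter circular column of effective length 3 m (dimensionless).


Radius of gyration r = d / 4 = 55 / 4 = 13.75 mm
L_eff = 3000.0 mm
Slenderness ratio = L / r = 3000.0 / 13.75 = 218.18 (dimensionless)

218.18 (dimensionless)


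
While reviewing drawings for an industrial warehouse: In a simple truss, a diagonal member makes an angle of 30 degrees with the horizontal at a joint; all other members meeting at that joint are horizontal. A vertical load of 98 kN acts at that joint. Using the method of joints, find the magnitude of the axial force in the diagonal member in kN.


At the joint, only the diagonal has a vertical component, so vertical equilibrium gives:
F * sin(30) = 98
F = 98 / sin(30)
= 98 / 0.5
= 196.0 kN

196.0 kN
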